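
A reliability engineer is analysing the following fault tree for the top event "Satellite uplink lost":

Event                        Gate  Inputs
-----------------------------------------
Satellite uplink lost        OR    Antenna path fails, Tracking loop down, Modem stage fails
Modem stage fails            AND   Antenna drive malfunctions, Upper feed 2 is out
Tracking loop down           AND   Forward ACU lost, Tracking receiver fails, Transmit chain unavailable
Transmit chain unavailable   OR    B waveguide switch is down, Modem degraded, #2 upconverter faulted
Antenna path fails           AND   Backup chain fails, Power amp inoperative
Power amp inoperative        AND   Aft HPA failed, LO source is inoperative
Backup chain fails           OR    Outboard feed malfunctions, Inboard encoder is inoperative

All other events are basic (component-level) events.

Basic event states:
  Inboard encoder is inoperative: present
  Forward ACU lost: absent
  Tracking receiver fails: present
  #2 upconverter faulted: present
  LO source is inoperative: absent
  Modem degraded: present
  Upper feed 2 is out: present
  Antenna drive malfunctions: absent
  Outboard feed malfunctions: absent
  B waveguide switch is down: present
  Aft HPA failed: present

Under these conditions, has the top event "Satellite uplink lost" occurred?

No

Backup chain fails [OR]: Outboard feed malfunctions=not, Inboard encoder is inoperative=occurs → at least one input occurs → occurs.
Power amp inoperative [AND]: Aft HPA failed=occurs, LO source is inoperative=not → not all inputs occur → does not occur.
Antenna path fails [AND]: Backup chain fails=occurs, Power amp inoperative=not → not all inputs occur → does not occur.
Transmit chain unavailable [OR]: B waveguide switch is down=occurs, Modem degraded=occurs, #2 upconverter faulted=occurs → at least one input occurs → occurs.
Tracking loop down [AND]: Forward ACU lost=not, Tracking receiver fails=occurs, Transmit chain unavailable=occurs → not all inputs occur → does not occur.
Modem stage fails [AND]: Antenna drive malfunctions=not, Upper feed 2 is out=occurs → not all inputs occur → does not occur.
Satellite uplink lost [OR]: Antenna path fails=not, Tracking loop down=not, Modem stage fails=not → no input occurs → does not occur.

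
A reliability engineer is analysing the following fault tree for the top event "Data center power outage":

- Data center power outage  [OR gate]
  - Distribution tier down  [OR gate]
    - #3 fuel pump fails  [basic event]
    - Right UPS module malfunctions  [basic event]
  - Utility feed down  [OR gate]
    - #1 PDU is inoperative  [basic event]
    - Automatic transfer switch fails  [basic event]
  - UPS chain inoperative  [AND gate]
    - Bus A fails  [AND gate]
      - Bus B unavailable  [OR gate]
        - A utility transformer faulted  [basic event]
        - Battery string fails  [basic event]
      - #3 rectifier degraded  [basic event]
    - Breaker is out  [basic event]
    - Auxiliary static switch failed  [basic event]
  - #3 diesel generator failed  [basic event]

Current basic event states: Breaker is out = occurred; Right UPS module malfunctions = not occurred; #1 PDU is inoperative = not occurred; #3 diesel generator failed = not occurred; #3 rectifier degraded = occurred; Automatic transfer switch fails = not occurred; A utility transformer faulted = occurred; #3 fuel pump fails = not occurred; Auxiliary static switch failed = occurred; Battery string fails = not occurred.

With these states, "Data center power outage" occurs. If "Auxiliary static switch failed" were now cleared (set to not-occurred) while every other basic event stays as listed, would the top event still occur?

Counterfactual: set "Auxiliary static switch failed" to not occurred.
Distribution tier down [OR]: #3 fuel pump fails=not, Right UPS module malfunctions=not → no input occurs → does not occur.
Utility feed down [OR]: #1 PDU is inoperative=not, Automatic transfer switch fails=not → no input occurs → does not occur.
Bus B unavailable [OR]: A utility transformer faulted=occurs, Battery string fails=not → at least one input occurs → occurs.
Bus A fails [AND]: Bus B unavailable=occurs, #3 rectifier degraded=occurs → all inputs occur → occurs.
UPS chain inoperative [AND]: Bus A fails=occurs, Breaker is out=occurs, Auxiliary static switch failed=not → not all inputs occur → does not occur.
Data center power outage [OR]: Distribution tier down=not, Utility feed down=not, UPS chain inoperative=not, #3 diesel generator failed=not → no input occurs → does not occur.

No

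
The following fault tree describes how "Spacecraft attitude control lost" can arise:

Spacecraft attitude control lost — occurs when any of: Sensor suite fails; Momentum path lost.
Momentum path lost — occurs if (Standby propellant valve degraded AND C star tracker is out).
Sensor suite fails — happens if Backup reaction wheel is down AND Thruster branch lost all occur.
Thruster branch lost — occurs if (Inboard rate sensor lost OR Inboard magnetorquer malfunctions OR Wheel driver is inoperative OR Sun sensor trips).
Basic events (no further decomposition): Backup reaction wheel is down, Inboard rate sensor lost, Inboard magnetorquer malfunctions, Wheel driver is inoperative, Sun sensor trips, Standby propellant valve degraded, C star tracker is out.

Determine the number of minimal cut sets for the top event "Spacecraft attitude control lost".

5

Thruster branch lost [OR]: union of children's cut sets → 4 cut set(s).
Sensor suite fails [AND]: one cut set from each child combined → 1 × 4 = 4 cut set(s).
Momentum path lost [AND]: one cut set from each child combined → 1 × 1 = 1 cut set(s).
Spacecraft attitude control lost [OR]: union of children's cut sets → 5 cut set(s).
Minimal cut sets: {Backup reaction wheel is down, Inboard rate sensor lost}; {Backup reaction wheel is down, Inboard magnetorquer malfunctions}; {Backup reaction wheel is down, Wheel driver is inoperative}; {Backup reaction wheel is down, Sun sensor trips}; {C star tracker is out, Standby propellant valve degraded}.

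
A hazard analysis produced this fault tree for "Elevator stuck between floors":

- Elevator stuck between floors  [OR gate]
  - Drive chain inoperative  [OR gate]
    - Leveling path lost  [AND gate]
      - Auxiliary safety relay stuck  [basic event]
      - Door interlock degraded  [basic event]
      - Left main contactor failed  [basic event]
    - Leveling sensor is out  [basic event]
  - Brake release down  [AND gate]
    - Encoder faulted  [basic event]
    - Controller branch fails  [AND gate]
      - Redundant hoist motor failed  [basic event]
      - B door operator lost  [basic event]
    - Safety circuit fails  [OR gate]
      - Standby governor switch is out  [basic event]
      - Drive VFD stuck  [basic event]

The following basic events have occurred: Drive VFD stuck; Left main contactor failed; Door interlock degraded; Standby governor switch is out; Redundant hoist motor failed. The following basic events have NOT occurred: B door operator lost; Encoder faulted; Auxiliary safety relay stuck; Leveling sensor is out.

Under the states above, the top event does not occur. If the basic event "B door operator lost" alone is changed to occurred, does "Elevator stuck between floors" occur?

No

Counterfactual: set "B door operator lost" to occurred.
Leveling path lost [AND]: Auxiliary safety relay stuck=not, Door interlock degraded=occurs, Left main contactor failed=occurs → not all inputs occur → does not occur.
Drive chain inoperative [OR]: Leveling path lost=not, Leveling sensor is out=not → no input occurs → does not occur.
Controller branch fails [AND]: Redundant hoist motor failed=occurs, B door operator lost=occurs → all inputs occur → occurs.
Safety circuit fails [OR]: Standby governor switch is out=occurs, Drive VFD stuck=occurs → at least one input occurs → occurs.
Brake release down [AND]: Encoder faulted=not, Controller branch fails=occurs, Safety circuit fails=occurs → not all inputs occur → does not occur.
Elevator stuck between floors [OR]: Drive chain inoperative=not, Brake release down=not → no input occurs → does not occur.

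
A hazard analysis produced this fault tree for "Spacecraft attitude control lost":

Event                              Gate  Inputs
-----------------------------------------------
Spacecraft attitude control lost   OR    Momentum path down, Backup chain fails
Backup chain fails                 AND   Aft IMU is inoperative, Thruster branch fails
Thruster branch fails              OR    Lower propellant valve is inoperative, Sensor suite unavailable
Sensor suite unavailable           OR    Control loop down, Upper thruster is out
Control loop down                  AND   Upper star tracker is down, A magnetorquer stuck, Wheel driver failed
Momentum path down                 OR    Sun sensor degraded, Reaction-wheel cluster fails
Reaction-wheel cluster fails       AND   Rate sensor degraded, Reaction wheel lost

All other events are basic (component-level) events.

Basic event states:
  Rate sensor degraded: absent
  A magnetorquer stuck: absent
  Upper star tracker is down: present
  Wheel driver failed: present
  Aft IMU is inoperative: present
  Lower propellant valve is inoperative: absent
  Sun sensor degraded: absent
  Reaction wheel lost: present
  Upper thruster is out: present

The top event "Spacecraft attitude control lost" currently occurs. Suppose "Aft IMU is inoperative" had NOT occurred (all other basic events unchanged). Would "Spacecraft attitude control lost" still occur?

Counterfactual: set "Aft IMU is inoperative" to not occurred.
Reaction-wheel cluster fails [AND]: Rate sensor degraded=not, Reaction wheel lost=occurs → not all inputs occur → does not occur.
Momentum path down [OR]: Sun sensor degraded=not, Reaction-wheel cluster fails=not → no input occurs → does not occur.
Control loop down [AND]: Upper star tracker is down=occurs, A magnetorquer stuck=not, Wheel driver failed=occurs → not all inputs occur → does not occur.
Sensor suite unavailable [OR]: Control loop down=not, Upper thruster is out=occurs → at least one input occurs → occurs.
Thruster branch fails [OR]: Lower propellant valve is inoperative=not, Sensor suite unavailable=occurs → at least one input occurs → occurs.
Backup chain fails [AND]: Aft IMU is inoperative=not, Thruster branch fails=occurs → not all inputs occur → does not occur.
Spacecraft attitude control lost [OR]: Momentum path down=not, Backup chain fails=not → no input occurs → does not occur.

No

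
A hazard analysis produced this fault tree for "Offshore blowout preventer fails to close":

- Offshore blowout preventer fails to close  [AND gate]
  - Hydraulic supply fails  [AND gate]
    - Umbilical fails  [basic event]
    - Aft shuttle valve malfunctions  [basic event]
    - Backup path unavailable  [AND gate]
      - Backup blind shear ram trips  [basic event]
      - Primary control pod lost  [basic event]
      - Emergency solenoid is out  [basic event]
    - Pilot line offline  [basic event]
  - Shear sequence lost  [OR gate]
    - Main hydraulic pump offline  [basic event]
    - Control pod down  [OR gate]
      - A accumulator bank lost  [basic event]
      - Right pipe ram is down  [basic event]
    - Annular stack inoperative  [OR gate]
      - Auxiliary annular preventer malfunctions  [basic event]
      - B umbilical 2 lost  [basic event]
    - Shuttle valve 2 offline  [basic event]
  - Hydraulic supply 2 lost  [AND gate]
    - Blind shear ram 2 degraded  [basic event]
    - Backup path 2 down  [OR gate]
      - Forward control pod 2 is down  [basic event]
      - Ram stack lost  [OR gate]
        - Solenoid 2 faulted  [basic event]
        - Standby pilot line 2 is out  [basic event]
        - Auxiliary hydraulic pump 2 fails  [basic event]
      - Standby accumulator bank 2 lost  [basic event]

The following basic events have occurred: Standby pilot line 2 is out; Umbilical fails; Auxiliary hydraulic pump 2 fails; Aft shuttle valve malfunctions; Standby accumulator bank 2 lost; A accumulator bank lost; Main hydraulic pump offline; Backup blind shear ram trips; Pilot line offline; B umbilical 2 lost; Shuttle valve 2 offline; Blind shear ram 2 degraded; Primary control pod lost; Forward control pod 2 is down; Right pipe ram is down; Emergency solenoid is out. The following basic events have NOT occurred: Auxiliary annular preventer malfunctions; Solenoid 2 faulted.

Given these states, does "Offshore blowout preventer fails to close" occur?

Backup path unavailable [AND]: Backup blind shear ram trips=occurs, Primary control pod lost=occurs, Emergency solenoid is out=occurs → all inputs occur → occurs.
Hydraulic supply fails [AND]: Umbilical fails=occurs, Aft shuttle valve malfunctions=occurs, Backup path unavailable=occurs, Pilot line offline=occurs → all inputs occur → occurs.
Control pod down [OR]: A accumulator bank lost=occurs, Right pipe ram is down=occurs → at least one input occurs → occurs.
Annular stack inoperative [OR]: Auxiliary annular preventer malfunctions=not, B umbilical 2 lost=occurs → at least one input occurs → occurs.
Shear sequence lost [OR]: Main hydraulic pump offline=occurs, Control pod down=occurs, Annular stack inoperative=occurs, Shuttle valve 2 offline=occurs → at least one input occurs → occurs.
Ram stack lost [OR]: Solenoid 2 faulted=not, Standby pilot line 2 is out=occurs, Auxiliary hydraulic pump 2 fails=occurs → at least one input occurs → occurs.
Backup path 2 down [OR]: Forward control pod 2 is down=occurs, Ram stack lost=occurs, Standby accumulator bank 2 lost=occurs → at least one input occurs → occurs.
Hydraulic supply 2 lost [AND]: Blind shear ram 2 degraded=occurs, Backup path 2 down=occurs → all inputs occur → occurs.
Offshore blowout preventer fails to close [AND]: Hydraulic supply fails=occurs, Shear sequence lost=occurs, Hydraulic supply 2 lost=occurs → all inputs occur → occurs.

Yes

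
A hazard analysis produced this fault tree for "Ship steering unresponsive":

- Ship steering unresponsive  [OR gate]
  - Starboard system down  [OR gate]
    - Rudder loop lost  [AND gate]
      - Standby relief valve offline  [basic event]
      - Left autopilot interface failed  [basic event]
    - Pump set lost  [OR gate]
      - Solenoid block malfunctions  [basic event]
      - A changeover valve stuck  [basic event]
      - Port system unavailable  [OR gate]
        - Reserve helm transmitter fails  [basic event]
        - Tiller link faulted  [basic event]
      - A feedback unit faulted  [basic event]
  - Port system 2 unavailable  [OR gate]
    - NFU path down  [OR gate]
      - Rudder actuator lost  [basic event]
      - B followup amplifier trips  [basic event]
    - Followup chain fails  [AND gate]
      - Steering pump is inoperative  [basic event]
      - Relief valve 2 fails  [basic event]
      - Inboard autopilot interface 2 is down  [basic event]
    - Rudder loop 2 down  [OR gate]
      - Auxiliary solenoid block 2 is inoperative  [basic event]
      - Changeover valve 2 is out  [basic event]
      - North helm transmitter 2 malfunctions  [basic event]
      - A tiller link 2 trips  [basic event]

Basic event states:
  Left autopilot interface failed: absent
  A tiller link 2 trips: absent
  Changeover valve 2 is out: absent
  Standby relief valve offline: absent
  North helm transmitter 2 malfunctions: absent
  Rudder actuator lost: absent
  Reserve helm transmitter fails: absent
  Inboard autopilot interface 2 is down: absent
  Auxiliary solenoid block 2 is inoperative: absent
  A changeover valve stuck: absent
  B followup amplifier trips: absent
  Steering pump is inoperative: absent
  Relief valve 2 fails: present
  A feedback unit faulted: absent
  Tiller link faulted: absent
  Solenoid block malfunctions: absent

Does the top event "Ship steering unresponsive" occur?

No

Rudder loop lost [AND]: Standby relief valve offline=not, Left autopilot interface failed=not → not all inputs occur → does not occur.
Port system unavailable [OR]: Reserve helm transmitter fails=not, Tiller link faulted=not → no input occurs → does not occur.
Pump set lost [OR]: Solenoid block malfunctions=not, A changeover valve stuck=not, Port system unavailable=not, A feedback unit faulted=not → no input occurs → does not occur.
Starboard system down [OR]: Rudder loop lost=not, Pump set lost=not → no input occurs → does not occur.
NFU path down [OR]: Rudder actuator lost=not, B followup amplifier trips=not → no input occurs → does not occur.
Followup chain fails [AND]: Steering pump is inoperative=not, Relief valve 2 fails=occurs, Inboard autopilot interface 2 is down=not → not all inputs occur → does not occur.
Rudder loop 2 down [OR]: Auxiliary solenoid block 2 is inoperative=not, Changeover valve 2 is out=not, North helm transmitter 2 malfunctions=not, A tiller link 2 trips=not → no input occurs → does not occur.
Port system 2 unavailable [OR]: NFU path down=not, Followup chain fails=not, Rudder loop 2 down=not → no input occurs → does not occur.
Ship steering unresponsive [OR]: Starboard system down=not, Port system 2 unavailable=not → no input occurs → does not occur.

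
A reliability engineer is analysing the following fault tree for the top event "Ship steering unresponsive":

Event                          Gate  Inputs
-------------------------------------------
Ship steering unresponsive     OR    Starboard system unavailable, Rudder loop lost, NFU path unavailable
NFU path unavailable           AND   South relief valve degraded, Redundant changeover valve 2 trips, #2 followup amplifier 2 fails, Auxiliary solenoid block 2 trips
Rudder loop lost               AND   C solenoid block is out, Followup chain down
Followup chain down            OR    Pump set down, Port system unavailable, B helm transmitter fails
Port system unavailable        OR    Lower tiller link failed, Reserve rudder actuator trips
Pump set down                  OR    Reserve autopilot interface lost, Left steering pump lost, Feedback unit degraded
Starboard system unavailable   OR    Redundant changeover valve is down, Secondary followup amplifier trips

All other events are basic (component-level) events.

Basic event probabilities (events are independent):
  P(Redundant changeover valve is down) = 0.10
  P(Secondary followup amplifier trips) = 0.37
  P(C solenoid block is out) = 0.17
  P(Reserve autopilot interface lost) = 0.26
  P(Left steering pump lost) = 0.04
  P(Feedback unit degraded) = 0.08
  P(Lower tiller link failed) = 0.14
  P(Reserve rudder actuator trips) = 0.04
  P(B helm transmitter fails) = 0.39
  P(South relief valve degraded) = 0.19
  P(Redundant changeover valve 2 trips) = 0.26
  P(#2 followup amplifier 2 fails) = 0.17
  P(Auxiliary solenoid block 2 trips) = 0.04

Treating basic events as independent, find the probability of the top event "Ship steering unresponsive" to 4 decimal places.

P(Starboard system unavailable) [OR] = 1 − (1−0.10) × (1−0.37) = 0.433000
P(Pump set down) [OR] = 1 − (1−0.26) × (1−0.04) × (1−0.08) = 0.346432
P(Port system unavailable) [OR] = 1 − (1−0.14) × (1−0.04) = 0.174400
P(Followup chain down) [OR] = 1 − (1−0.346432) × (1−0.174400) × (1−0.39) = 0.670853
P(Rudder loop lost) [AND] = 0.17 × 0.670853 = 0.114045
P(NFU path unavailable) [AND] = 0.19 × 0.26 × 0.17 × 0.04 = 0.000336
P(Ship steering unresponsive) [OR] = 1 − (1−0.433000) × (1−0.114045) × (1−0.000336) = 0.497832
Rounded to 4 decimal places: P(Ship steering unresponsive) ≈ 0.4978.

0.4978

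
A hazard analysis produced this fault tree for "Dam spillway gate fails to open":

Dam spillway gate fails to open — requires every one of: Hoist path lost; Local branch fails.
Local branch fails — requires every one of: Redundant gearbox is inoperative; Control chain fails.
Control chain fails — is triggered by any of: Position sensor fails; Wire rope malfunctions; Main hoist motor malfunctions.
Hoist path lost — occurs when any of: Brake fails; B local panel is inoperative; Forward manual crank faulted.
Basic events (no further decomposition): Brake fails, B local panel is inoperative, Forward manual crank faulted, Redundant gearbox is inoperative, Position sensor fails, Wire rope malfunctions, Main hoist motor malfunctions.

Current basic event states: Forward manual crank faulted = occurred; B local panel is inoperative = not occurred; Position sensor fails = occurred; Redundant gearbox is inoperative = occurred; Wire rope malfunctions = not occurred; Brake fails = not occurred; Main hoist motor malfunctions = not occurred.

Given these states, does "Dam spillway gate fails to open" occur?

Yes

Hoist path lost [OR]: Brake fails=not, B local panel is inoperative=not, Forward manual crank faulted=occurs → at least one input occurs → occurs.
Control chain fails [OR]: Position sensor fails=occurs, Wire rope malfunctions=not, Main hoist motor malfunctions=not → at least one input occurs → occurs.
Local branch fails [AND]: Redundant gearbox is inoperative=occurs, Control chain fails=occurs → all inputs occur → occurs.
Dam spillway gate fails to open [AND]: Hoist path lost=occurs, Local branch fails=occurs → all inputs occur → occurs.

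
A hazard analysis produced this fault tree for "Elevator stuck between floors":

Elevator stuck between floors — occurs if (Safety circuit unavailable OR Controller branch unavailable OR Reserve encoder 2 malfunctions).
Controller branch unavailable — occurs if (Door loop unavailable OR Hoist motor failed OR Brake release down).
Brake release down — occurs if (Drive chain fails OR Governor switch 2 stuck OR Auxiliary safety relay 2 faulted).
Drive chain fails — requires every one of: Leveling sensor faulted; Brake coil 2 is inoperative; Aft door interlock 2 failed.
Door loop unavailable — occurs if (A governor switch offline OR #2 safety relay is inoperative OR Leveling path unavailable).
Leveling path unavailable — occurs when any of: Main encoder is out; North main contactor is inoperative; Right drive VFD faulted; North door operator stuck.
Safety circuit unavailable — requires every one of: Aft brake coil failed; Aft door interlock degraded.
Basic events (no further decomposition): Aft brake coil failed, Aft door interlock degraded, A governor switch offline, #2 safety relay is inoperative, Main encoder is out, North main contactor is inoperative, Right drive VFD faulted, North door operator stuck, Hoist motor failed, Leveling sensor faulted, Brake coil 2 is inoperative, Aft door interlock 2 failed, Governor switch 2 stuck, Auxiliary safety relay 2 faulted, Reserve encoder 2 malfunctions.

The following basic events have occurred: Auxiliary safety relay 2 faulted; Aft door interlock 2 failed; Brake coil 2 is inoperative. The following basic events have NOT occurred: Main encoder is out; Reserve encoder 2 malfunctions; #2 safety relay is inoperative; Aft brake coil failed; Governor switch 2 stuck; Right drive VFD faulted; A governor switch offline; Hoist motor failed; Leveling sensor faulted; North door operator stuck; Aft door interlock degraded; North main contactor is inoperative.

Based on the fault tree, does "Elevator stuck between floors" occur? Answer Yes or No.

Yes

Safety circuit unavailable [AND]: Aft brake coil failed=not, Aft door interlock degraded=not → not all inputs occur → does not occur.
Leveling path unavailable [OR]: Main encoder is out=not, North main contactor is inoperative=not, Right drive VFD faulted=not, North door operator stuck=not → no input occurs → does not occur.
Door loop unavailable [OR]: A governor switch offline=not, #2 safety relay is inoperative=not, Leveling path unavailable=not → no input occurs → does not occur.
Drive chain fails [AND]: Leveling sensor faulted=not, Brake coil 2 is inoperative=occurs, Aft door interlock 2 failed=occurs → not all inputs occur → does not occur.
Brake release down [OR]: Drive chain fails=not, Governor switch 2 stuck=not, Auxiliary safety relay 2 faulted=occurs → at least one input occurs → occurs.
Controller branch unavailable [OR]: Door loop unavailable=not, Hoist motor failed=not, Brake release down=occurs → at least one input occurs → occurs.
Elevator stuck between floors [OR]: Safety circuit unavailable=not, Controller branch unavailable=occurs, Reserve encoder 2 malfunctions=not → at least one input occurs → occurs.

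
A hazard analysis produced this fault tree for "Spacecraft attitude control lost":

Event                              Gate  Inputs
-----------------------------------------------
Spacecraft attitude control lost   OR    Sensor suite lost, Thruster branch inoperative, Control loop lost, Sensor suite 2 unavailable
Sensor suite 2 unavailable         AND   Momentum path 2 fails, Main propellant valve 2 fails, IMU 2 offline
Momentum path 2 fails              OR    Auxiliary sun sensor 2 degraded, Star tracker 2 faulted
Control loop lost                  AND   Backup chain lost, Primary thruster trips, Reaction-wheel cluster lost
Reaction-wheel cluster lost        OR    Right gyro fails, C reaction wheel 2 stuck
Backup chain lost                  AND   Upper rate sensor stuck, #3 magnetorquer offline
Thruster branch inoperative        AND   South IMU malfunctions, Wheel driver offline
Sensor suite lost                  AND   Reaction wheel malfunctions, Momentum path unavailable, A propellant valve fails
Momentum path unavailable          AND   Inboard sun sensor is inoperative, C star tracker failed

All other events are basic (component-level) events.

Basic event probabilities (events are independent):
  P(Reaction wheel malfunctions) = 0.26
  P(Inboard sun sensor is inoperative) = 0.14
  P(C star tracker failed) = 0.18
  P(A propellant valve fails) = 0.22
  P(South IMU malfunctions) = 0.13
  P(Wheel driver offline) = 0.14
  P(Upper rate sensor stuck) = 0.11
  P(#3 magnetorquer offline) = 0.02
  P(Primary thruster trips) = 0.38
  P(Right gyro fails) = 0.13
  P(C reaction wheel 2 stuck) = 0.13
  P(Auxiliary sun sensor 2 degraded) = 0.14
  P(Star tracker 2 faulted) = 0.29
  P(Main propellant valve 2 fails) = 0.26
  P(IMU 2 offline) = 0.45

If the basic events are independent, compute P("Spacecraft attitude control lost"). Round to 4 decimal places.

P(Momentum path unavailable) [AND] = 0.14 × 0.18 = 0.025200
P(Sensor suite lost) [AND] = 0.26 × 0.025200 × 0.22 = 0.001441
P(Thruster branch inoperative) [AND] = 0.13 × 0.14 = 0.018200
P(Backup chain lost) [AND] = 0.11 × 0.02 = 0.002200
P(Reaction-wheel cluster lost) [OR] = 1 − (1−0.13) × (1−0.13) = 0.243100
P(Control loop lost) [AND] = 0.002200 × 0.38 × 0.243100 = 0.000203
P(Momentum path 2 fails) [OR] = 1 − (1−0.14) × (1−0.29) = 0.389400
P(Sensor suite 2 unavailable) [AND] = 0.389400 × 0.26 × 0.45 = 0.045560
P(Spacecraft attitude control lost) [OR] = 1 − (1−0.001441) × (1−0.018200) × (1−0.000203) × (1−0.045560) = 0.064471
Rounded to 4 decimal places: P(Spacecraft attitude control lost) ≈ 0.0645.

0.0645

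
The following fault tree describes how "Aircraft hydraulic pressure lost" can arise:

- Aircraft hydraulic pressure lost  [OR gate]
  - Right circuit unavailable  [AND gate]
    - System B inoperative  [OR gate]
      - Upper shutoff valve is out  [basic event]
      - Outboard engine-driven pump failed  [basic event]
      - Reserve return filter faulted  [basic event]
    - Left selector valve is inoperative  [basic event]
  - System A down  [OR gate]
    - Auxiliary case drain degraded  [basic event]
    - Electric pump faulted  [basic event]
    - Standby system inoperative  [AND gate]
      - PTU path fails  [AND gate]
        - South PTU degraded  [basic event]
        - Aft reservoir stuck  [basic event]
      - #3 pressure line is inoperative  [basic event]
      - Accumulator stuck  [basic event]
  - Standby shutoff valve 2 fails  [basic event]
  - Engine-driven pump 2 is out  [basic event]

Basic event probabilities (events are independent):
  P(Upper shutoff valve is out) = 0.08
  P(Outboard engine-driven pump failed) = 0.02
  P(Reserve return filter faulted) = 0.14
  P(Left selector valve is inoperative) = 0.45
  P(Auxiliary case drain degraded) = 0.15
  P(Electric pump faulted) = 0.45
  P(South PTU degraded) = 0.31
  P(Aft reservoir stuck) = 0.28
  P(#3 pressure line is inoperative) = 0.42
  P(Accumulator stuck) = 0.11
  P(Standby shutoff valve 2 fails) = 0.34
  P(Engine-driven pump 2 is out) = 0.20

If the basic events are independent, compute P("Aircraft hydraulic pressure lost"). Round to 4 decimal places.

0.7790

P(System B inoperative) [OR] = 1 − (1−0.08) × (1−0.02) × (1−0.14) = 0.224624
P(Right circuit unavailable) [AND] = 0.224624 × 0.45 = 0.101081
P(PTU path fails) [AND] = 0.31 × 0.28 = 0.086800
P(Standby system inoperative) [AND] = 0.086800 × 0.42 × 0.11 = 0.004010
P(System A down) [OR] = 1 − (1−0.15) × (1−0.45) × (1−0.004010) = 0.534375
P(Aircraft hydraulic pressure lost) [OR] = 1 − (1−0.101081) × (1−0.534375) × (1−0.34) × (1−0.20) = 0.779001
Rounded to 4 decimal places: P(Aircraft hydraulic pressure lost) ≈ 0.7790.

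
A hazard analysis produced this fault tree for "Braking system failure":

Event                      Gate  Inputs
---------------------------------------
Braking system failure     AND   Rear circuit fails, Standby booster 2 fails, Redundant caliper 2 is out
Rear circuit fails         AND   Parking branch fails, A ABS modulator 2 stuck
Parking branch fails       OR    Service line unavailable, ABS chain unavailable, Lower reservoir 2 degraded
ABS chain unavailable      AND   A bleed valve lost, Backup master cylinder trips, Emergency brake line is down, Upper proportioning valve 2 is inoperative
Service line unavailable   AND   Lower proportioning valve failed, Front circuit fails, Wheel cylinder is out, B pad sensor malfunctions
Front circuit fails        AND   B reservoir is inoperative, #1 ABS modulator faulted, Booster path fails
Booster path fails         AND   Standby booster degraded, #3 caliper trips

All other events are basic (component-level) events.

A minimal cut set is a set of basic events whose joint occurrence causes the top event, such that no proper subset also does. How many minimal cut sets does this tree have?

3

Booster path fails [AND]: one cut set from each child combined → 1 × 1 = 1 cut set(s).
Front circuit fails [AND]: one cut set from each child combined → 1 × 1 × 1 = 1 cut set(s).
Service line unavailable [AND]: one cut set from each child combined → 1 × 1 × 1 × 1 = 1 cut set(s).
ABS chain unavailable [AND]: one cut set from each child combined → 1 × 1 × 1 × 1 = 1 cut set(s).
Parking branch fails [OR]: union of children's cut sets → 3 cut set(s).
Rear circuit fails [AND]: one cut set from each child combined → 3 × 1 = 3 cut set(s).
Braking system failure [AND]: one cut set from each child combined → 3 × 1 × 1 = 3 cut set(s).
Minimal cut sets: {#1 ABS modulator faulted, #3 caliper trips, A ABS modulator 2 stuck, B pad sensor malfunctions, B reservoir is inoperative, Lower proportioning valve failed, Redundant caliper 2 is out, Standby booster 2 fails, Standby booster degraded, Wheel cylinder is out}; {A ABS modulator 2 stuck, A bleed valve lost, Backup master cylinder trips, Emergency brake line is down, Redundant caliper 2 is out, Standby booster 2 fails, Upper proportioning valve 2 is inoperative}; {A ABS modulator 2 stuck, Lower reservoir 2 degraded, Redundant caliper 2 is out, Standby booster 2 fails}.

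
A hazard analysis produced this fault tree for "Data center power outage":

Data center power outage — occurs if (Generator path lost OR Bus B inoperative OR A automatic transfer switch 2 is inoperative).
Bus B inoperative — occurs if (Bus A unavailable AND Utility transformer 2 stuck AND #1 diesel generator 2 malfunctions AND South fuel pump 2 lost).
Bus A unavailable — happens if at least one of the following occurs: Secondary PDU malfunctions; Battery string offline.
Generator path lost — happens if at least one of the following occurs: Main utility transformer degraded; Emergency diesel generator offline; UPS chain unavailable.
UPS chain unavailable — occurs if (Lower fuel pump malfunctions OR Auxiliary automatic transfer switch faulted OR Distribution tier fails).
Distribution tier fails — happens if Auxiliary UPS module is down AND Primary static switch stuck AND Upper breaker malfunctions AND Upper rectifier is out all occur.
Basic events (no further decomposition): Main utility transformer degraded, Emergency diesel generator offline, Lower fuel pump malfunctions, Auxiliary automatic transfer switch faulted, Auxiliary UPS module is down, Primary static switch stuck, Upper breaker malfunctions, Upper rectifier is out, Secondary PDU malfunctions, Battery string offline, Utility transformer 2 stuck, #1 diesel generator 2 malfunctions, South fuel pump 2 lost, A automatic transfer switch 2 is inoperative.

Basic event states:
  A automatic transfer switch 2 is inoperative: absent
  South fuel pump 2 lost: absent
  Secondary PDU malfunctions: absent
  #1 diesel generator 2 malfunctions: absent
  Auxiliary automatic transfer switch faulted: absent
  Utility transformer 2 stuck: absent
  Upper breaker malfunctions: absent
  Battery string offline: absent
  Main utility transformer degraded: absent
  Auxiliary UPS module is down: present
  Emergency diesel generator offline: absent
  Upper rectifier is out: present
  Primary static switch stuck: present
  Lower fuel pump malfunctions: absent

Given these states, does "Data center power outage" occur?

Distribution tier fails [AND]: Auxiliary UPS module is down=occurs, Primary static switch stuck=occurs, Upper breaker malfunctions=not, Upper rectifier is out=occurs → not all inputs occur → does not occur.
UPS chain unavailable [OR]: Lower fuel pump malfunctions=not, Auxiliary automatic transfer switch faulted=not, Distribution tier fails=not → no input occurs → does not occur.
Generator path lost [OR]: Main utility transformer degraded=not, Emergency diesel generator offline=not, UPS chain unavailable=not → no input occurs → does not occur.
Bus A unavailable [OR]: Secondary PDU malfunctions=not, Battery string offline=not → no input occurs → does not occur.
Bus B inoperative [AND]: Bus A unavailable=not, Utility transformer 2 stuck=not, #1 diesel generator 2 malfunctions=not, South fuel pump 2 lost=not → not all inputs occur → does not occur.
Data center power outage [OR]: Generator path lost=not, Bus B inoperative=not, A automatic transfer switch 2 is inoperative=not → no input occurs → does not occur.

No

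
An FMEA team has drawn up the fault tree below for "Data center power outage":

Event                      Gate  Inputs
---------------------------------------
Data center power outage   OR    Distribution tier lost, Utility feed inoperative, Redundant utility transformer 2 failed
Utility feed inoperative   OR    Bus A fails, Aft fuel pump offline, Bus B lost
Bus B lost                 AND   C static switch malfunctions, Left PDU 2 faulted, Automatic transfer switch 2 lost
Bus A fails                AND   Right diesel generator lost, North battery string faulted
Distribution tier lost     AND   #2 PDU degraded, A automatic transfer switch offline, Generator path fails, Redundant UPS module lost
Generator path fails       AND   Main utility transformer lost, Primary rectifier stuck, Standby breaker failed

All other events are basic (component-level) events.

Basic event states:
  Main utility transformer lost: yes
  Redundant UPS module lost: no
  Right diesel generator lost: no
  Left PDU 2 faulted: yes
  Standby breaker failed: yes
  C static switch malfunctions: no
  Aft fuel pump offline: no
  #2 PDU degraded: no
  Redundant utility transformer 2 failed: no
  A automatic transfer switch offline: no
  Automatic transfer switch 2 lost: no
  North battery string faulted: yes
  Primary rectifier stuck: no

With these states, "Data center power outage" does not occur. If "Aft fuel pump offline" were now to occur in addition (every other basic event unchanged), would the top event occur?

Yes

Counterfactual: set "Aft fuel pump offline" to occurred.
Generator path fails [AND]: Main utility transformer lost=occurs, Primary rectifier stuck=not, Standby breaker failed=occurs → not all inputs occur → does not occur.
Distribution tier lost [AND]: #2 PDU degraded=not, A automatic transfer switch offline=not, Generator path fails=not, Redundant UPS module lost=not → not all inputs occur → does not occur.
Bus A fails [AND]: Right diesel generator lost=not, North battery string faulted=occurs → not all inputs occur → does not occur.
Bus B lost [AND]: C static switch malfunctions=not, Left PDU 2 faulted=occurs, Automatic transfer switch 2 lost=not → not all inputs occur → does not occur.
Utility feed inoperative [OR]: Bus A fails=not, Aft fuel pump offline=occurs, Bus B lost=not → at least one input occurs → occurs.
Data center power outage [OR]: Distribution tier lost=not, Utility feed inoperative=occurs, Redundant utility transformer 2 failed=not → at least one input occurs → occurs.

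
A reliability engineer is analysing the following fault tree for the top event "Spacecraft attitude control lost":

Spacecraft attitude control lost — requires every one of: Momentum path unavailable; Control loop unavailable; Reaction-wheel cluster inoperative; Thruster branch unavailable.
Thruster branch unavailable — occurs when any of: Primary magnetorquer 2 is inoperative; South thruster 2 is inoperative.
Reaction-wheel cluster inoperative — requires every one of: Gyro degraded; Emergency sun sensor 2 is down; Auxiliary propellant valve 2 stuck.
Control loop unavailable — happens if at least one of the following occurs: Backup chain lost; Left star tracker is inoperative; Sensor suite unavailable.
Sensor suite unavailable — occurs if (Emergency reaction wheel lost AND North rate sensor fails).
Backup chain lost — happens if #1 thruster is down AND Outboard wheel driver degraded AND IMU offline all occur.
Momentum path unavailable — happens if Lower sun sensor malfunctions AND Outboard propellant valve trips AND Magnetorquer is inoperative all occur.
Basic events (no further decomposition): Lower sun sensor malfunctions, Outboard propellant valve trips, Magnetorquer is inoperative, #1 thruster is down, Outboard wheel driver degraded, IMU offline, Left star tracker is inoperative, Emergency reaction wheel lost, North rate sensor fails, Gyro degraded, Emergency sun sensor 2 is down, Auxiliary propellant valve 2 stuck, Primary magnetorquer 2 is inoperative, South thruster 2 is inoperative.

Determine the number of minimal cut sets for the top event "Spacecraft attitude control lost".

6

Momentum path unavailable [AND]: one cut set from each child combined → 1 × 1 × 1 = 1 cut set(s).
Backup chain lost [AND]: one cut set from each child combined → 1 × 1 × 1 = 1 cut set(s).
Sensor suite unavailable [AND]: one cut set from each child combined → 1 × 1 = 1 cut set(s).
Control loop unavailable [OR]: union of children's cut sets → 3 cut set(s).
Reaction-wheel cluster inoperative [AND]: one cut set from each child combined → 1 × 1 × 1 = 1 cut set(s).
Thruster branch unavailable [OR]: union of children's cut sets → 2 cut set(s).
Spacecraft attitude control lost [AND]: one cut set from each child combined → 1 × 3 × 1 × 2 = 6 cut set(s).
Minimal cut sets: {#1 thruster is down, Auxiliary propellant valve 2 stuck, Emergency sun sensor 2 is down, Gyro degraded, IMU offline, Lower sun sensor malfunctions, Magnetorquer is inoperative, Outboard propellant valve trips, Outboard wheel driver degraded, Primary magnetorquer 2 is inoperative}; {#1 thruster is down, Auxiliary propellant valve 2 stuck, Emergency sun sensor 2 is down, Gyro degraded, IMU offline, Lower sun sensor malfunctions, Magnetorquer is inoperative, Outboard propellant valve trips, Outboard wheel driver degraded, South thruster 2 is inoperative}; {Auxiliary propellant valve 2 stuck, Emergency sun sensor 2 is down, Gyro degraded, Left star tracker is inoperative, Lower sun sensor malfunctions, Magnetorquer is inoperative, Outboard propellant valve trips, Primary magnetorquer 2 is inoperative}; {Auxiliary propellant valve 2 stuck, Emergency sun sensor 2 is down, Gyro degraded, Left star tracker is inoperative, Lower sun sensor malfunctions, Magnetorquer is inoperative, Outboard propellant valve trips, South thruster 2 is inoperative}; {Auxiliary propellant valve 2 stuck, Emergency reaction wheel lost, Emergency sun sensor 2 is down, Gyro degraded, Lower sun sensor malfunctions, Magnetorquer is inoperative, North rate sensor fails, Outboard propellant valve trips, Primary magnetorquer 2 is inoperative}; {Auxiliary propellant valve 2 stuck, Emergency reaction wheel lost, Emergency sun sensor 2 is down, Gyro degraded, Lower sun sensor malfunctions, Magnetorquer is inoperative, North rate sensor fails, Outboard propellant valve trips, South thruster 2 is inoperative}.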